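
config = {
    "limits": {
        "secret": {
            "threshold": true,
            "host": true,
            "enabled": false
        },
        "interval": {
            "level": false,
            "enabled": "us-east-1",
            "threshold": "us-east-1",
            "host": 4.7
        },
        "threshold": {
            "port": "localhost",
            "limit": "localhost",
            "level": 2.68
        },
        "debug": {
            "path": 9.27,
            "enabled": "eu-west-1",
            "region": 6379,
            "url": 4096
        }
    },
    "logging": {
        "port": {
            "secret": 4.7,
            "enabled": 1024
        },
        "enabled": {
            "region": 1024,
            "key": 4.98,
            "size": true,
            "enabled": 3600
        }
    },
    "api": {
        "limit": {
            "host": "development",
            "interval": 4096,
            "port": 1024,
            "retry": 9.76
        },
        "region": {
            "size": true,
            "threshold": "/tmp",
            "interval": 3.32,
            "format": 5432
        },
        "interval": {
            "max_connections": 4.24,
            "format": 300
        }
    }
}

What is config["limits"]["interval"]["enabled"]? "us-east-1"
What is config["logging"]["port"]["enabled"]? 1024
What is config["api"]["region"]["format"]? 5432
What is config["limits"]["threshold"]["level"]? 2.68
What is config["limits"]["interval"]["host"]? 4.7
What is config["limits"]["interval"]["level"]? False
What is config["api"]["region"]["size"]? True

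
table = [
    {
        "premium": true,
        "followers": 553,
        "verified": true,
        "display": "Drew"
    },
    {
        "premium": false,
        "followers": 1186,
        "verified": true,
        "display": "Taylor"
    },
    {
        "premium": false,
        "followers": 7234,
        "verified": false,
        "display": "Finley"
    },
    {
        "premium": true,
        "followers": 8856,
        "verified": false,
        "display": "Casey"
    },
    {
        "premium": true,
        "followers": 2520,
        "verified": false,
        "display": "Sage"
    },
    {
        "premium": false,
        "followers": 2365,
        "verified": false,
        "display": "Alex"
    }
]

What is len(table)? 6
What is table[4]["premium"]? True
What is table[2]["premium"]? False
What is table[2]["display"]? "Finley"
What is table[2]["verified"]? False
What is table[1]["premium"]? False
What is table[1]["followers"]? 1186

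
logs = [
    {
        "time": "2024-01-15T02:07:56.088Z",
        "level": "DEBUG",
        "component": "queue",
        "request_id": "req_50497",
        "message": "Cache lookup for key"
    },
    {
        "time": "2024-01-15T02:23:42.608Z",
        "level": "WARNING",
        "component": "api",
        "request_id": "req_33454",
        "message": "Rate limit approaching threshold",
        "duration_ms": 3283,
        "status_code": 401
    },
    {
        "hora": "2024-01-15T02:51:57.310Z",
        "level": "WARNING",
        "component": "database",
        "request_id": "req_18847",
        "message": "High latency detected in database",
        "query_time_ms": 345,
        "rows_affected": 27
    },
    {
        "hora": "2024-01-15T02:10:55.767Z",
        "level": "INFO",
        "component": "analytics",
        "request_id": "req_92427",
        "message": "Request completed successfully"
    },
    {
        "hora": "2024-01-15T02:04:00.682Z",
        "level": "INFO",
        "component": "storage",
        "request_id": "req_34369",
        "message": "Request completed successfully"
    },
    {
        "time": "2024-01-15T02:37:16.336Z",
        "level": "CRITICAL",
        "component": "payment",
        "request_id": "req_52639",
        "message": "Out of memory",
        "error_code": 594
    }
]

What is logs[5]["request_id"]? "req_52639"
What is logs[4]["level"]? "INFO"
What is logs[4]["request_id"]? "req_34369"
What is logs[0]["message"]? "Cache lookup for key"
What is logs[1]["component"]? "api"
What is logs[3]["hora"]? "2024-01-15T02:10:55.767Z"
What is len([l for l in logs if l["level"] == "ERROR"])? 0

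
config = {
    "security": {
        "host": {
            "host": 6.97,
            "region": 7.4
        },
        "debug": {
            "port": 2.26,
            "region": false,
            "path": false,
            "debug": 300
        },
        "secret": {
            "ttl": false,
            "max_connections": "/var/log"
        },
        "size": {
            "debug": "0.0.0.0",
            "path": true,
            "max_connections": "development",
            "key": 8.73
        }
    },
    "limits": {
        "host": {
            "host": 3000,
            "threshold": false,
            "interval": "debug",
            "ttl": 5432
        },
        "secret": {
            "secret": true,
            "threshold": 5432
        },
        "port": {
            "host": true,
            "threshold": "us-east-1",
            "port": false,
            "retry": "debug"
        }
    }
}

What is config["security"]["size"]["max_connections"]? "development"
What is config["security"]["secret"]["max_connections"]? "/var/log"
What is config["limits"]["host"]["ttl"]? 5432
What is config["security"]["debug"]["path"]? False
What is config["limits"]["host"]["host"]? 3000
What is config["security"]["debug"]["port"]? 2.26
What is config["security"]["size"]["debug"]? "0.0.0.0"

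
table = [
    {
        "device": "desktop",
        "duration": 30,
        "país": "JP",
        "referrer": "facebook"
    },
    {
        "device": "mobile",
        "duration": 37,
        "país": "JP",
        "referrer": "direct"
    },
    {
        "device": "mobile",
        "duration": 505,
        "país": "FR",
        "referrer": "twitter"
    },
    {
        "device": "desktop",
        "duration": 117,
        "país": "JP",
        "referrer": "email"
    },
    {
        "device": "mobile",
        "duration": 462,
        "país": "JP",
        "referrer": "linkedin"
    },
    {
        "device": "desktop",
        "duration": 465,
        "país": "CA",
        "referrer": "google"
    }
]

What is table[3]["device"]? "desktop"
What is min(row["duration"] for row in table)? 30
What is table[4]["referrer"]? "linkedin"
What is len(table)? 6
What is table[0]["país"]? "JP"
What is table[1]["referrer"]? "direct"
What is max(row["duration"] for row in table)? 505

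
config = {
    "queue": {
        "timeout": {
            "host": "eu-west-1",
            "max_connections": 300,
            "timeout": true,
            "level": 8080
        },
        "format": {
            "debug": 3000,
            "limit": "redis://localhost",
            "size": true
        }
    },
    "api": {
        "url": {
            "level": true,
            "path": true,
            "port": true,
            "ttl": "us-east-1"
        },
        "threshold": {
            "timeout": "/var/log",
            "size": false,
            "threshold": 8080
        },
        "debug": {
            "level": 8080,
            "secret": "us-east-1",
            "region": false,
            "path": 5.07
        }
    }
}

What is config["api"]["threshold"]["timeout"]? "/var/log"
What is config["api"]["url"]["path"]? True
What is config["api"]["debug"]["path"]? 5.07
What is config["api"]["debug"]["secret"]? "us-east-1"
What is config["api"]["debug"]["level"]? 8080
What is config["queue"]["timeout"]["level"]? 8080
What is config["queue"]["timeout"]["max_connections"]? 300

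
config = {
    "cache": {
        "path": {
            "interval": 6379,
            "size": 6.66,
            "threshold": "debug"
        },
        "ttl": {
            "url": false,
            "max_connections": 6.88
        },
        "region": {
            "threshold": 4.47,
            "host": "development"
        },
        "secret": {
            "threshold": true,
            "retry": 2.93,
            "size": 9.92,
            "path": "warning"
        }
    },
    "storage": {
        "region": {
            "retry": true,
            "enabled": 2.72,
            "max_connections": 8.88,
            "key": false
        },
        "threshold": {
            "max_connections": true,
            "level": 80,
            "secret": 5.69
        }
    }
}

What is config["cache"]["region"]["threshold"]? 4.47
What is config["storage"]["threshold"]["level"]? 80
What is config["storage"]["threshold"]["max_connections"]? True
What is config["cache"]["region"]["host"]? "development"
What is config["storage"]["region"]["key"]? False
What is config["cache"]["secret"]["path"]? "warning"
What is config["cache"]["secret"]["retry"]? 2.93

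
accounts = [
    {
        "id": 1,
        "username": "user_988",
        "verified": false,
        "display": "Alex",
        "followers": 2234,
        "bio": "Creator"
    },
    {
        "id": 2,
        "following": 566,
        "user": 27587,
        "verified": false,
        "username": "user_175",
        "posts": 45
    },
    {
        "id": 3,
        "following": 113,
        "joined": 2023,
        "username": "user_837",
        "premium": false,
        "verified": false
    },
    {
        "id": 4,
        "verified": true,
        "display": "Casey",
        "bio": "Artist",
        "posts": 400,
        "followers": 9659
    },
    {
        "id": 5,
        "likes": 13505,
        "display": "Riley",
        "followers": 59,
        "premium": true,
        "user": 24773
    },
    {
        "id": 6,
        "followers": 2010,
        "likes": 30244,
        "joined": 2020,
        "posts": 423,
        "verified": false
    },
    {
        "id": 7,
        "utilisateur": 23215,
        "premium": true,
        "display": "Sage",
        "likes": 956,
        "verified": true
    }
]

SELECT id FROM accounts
[1, 2, 3, 4, 5, 6, 7]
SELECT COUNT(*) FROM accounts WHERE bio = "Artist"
1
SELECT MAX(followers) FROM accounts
9659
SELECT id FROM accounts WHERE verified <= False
[1, 2, 3, 6]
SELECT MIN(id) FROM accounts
1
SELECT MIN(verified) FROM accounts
False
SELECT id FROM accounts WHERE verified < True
[1, 2, 3, 6]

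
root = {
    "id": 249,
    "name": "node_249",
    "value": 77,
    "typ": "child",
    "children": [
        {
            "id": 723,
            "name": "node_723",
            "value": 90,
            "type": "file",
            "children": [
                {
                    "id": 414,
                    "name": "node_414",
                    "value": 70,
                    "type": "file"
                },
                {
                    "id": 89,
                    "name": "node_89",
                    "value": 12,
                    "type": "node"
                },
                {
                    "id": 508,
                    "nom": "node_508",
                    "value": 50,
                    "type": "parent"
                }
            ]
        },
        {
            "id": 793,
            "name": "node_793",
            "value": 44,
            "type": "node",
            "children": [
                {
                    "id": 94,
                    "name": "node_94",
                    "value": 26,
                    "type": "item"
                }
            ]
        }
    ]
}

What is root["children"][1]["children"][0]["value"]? 26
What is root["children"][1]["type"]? "node"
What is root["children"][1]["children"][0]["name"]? "node_94"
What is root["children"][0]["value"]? 90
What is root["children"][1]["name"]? "node_793"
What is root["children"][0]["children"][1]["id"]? 89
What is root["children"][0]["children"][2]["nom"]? "node_508"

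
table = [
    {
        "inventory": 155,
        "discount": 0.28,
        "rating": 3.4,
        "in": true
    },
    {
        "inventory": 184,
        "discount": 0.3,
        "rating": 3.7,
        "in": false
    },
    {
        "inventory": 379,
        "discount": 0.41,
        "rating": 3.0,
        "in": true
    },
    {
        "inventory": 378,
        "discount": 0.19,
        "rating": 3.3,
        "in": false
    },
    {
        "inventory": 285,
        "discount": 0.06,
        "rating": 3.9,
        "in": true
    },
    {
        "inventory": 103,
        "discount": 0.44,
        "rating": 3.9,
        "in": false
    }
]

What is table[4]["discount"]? 0.06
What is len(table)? 6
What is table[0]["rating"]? 3.4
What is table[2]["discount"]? 0.41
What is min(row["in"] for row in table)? False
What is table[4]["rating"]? 3.9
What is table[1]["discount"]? 0.3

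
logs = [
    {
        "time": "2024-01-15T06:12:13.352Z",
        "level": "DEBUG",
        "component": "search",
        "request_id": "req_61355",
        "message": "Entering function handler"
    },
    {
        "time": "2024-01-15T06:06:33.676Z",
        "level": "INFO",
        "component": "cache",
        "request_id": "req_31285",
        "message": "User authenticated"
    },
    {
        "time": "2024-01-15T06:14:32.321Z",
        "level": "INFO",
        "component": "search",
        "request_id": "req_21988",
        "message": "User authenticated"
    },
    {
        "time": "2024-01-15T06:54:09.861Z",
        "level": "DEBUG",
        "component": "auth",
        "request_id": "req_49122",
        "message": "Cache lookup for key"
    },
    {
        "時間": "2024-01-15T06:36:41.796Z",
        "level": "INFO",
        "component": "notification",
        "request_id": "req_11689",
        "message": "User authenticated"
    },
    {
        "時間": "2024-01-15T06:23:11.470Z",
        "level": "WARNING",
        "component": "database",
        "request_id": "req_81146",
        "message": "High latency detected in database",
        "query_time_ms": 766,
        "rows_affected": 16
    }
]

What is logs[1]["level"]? "INFO"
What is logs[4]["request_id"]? "req_11689"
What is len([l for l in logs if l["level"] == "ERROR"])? 0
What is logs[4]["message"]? "User authenticated"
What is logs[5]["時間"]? "2024-01-15T06:23:11.470Z"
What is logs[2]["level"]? "INFO"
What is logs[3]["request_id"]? "req_49122"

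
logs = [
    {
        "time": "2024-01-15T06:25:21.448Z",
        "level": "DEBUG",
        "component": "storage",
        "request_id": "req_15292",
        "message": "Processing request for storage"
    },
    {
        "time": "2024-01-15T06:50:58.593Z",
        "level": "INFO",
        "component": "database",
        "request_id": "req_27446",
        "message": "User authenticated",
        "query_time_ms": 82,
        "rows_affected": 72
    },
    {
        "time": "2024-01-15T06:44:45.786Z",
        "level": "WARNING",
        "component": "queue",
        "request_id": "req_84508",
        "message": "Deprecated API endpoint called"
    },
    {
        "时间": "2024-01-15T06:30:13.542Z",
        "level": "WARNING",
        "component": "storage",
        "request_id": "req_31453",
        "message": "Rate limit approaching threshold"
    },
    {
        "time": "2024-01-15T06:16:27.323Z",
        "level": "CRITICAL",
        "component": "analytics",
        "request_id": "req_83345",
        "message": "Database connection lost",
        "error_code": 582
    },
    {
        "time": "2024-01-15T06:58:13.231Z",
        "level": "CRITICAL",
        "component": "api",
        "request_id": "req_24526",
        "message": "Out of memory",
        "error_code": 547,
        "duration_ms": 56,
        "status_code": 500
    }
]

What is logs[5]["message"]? "Out of memory"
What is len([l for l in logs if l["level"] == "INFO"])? 1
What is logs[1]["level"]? "INFO"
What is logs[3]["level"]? "WARNING"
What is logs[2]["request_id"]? "req_84508"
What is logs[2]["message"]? "Deprecated API endpoint called"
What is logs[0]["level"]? "DEBUG"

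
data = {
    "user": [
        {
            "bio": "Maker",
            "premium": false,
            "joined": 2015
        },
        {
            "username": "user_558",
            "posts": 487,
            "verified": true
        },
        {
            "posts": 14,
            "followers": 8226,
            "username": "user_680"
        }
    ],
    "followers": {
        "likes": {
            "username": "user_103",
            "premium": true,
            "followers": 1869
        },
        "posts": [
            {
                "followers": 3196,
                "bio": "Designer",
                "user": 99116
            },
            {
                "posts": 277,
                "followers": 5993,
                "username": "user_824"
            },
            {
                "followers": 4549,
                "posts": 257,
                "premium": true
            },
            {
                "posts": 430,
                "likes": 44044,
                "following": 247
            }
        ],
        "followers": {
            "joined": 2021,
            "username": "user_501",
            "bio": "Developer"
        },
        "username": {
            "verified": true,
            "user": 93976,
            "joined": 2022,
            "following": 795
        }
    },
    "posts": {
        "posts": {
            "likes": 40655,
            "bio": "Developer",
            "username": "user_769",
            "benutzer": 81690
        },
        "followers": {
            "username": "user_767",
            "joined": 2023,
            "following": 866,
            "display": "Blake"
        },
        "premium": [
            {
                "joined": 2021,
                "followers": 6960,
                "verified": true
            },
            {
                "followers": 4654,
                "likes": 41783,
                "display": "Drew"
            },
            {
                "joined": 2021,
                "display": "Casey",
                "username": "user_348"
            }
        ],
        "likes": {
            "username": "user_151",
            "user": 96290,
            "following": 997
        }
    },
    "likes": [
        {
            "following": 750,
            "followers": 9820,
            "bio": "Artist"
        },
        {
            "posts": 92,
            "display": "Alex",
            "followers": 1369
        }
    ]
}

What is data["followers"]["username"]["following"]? 795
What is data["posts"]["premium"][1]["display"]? "Drew"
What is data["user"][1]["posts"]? 487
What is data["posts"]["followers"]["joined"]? 2023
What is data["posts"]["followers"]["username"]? "user_767"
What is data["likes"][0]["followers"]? 9820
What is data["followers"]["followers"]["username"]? "user_501"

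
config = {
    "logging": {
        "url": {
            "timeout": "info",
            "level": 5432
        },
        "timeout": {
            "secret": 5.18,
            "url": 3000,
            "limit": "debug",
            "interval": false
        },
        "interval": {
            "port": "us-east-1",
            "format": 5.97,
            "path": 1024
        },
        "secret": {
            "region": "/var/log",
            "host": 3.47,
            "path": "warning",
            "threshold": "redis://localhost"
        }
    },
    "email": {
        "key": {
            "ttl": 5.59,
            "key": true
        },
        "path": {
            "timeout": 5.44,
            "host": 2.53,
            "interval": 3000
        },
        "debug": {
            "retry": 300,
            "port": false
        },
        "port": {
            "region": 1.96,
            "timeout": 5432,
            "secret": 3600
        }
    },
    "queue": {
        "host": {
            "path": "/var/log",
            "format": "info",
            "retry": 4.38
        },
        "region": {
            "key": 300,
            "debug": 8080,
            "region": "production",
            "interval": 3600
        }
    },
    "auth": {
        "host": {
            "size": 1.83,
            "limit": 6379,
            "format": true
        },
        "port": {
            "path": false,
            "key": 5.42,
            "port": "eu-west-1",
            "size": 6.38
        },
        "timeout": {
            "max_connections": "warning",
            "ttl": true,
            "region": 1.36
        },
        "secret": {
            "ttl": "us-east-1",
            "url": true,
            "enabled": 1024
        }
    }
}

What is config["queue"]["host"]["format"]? "info"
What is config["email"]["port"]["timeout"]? 5432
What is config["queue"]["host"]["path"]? "/var/log"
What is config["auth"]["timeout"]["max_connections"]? "warning"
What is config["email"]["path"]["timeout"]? 5.44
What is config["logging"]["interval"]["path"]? 1024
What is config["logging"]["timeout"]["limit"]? "debug"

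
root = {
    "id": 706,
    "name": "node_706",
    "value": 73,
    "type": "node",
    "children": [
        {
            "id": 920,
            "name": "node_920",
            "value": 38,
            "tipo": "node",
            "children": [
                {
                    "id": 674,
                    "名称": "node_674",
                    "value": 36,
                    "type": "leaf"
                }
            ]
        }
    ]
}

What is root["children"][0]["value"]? 38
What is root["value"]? 73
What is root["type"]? "node"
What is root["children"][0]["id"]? 920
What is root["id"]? 706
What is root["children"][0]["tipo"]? "node"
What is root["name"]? "node_706"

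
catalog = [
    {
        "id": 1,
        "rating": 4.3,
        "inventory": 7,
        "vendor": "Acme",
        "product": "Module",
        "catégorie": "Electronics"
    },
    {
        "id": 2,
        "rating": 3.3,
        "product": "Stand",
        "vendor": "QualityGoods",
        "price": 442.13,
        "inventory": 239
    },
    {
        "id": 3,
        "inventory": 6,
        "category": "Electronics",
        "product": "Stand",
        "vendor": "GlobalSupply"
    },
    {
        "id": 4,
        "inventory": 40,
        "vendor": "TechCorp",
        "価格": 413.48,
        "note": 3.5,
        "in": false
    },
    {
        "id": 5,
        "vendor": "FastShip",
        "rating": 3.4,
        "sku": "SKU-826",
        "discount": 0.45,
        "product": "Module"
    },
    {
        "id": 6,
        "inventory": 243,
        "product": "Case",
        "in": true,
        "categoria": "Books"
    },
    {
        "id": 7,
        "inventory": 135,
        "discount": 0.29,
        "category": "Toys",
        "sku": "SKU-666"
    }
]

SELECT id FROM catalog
[1, 2, 3, 4, 5, 6, 7]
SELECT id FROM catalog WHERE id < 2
[1]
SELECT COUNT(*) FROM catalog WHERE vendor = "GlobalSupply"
1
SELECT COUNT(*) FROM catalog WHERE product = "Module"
2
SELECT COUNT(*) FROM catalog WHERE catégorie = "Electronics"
1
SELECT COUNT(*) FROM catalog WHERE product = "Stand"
2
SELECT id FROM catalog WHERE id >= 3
[3, 4, 5, 6, 7]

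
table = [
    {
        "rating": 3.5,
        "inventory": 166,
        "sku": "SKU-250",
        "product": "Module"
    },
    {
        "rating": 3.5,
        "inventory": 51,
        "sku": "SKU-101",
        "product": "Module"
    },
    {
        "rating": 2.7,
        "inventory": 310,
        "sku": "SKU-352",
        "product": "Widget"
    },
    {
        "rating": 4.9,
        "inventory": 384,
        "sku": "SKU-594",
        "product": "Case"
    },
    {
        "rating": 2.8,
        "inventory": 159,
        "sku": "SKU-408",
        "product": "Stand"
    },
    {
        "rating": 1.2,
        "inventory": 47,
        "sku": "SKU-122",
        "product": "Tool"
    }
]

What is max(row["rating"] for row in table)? 4.9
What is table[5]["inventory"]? 47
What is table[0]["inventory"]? 166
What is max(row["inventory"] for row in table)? 384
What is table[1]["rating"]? 3.5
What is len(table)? 6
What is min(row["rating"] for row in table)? 1.2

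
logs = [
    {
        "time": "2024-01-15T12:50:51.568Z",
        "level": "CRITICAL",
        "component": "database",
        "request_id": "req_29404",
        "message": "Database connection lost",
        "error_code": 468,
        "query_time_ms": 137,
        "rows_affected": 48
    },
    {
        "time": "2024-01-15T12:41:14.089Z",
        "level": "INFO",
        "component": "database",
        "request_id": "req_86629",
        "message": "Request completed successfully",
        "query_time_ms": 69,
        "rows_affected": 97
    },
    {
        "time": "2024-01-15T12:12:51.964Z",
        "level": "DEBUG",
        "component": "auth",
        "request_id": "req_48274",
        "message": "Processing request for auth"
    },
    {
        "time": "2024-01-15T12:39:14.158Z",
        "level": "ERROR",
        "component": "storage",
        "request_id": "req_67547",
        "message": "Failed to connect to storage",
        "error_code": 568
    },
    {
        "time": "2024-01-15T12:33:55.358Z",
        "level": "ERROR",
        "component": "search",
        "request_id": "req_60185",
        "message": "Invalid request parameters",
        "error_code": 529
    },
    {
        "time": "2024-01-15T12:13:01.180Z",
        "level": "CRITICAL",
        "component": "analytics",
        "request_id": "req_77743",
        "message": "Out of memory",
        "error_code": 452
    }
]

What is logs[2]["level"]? "DEBUG"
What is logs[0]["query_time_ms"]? 137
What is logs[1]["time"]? "2024-01-15T12:41:14.089Z"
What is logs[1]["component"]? "database"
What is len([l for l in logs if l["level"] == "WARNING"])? 0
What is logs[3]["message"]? "Failed to connect to storage"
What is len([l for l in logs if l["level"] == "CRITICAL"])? 2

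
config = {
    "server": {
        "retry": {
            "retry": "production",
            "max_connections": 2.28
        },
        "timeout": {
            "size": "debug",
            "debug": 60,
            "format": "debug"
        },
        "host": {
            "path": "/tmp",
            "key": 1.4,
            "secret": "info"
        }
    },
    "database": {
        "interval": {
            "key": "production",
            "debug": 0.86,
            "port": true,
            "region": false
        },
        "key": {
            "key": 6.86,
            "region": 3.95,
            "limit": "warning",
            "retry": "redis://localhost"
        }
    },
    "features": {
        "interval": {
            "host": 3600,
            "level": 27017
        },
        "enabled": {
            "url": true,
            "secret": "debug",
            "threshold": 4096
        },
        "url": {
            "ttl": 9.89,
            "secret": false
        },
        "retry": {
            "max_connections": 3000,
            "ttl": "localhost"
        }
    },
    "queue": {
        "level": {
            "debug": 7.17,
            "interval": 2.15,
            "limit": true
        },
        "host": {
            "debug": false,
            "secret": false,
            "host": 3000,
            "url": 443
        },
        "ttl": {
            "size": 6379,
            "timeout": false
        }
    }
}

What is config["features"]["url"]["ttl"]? 9.89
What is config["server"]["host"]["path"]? "/tmp"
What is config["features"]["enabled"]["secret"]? "debug"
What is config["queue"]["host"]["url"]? 443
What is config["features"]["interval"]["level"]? 27017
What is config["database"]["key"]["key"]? 6.86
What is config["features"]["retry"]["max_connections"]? 3000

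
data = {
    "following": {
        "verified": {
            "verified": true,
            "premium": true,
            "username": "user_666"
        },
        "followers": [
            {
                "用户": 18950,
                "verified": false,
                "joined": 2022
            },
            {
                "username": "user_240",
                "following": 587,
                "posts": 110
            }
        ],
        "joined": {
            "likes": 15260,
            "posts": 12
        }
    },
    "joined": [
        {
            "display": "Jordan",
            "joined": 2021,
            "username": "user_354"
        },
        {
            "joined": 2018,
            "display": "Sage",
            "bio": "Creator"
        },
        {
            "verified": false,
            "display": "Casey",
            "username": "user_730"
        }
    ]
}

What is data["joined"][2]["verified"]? False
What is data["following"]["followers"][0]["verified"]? False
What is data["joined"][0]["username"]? "user_354"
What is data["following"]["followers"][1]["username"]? "user_240"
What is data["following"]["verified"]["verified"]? True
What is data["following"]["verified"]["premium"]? True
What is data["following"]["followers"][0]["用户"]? 18950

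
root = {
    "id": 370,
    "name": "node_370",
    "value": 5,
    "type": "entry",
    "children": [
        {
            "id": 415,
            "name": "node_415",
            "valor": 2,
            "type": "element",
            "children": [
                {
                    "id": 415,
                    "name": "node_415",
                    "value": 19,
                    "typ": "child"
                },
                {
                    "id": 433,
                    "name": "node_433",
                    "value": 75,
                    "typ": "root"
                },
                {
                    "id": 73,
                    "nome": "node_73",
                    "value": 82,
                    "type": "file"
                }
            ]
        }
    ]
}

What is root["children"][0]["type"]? "element"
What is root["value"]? 5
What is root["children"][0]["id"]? 415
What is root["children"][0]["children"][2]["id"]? 73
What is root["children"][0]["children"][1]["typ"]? "root"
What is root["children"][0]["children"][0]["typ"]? "child"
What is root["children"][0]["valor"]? 2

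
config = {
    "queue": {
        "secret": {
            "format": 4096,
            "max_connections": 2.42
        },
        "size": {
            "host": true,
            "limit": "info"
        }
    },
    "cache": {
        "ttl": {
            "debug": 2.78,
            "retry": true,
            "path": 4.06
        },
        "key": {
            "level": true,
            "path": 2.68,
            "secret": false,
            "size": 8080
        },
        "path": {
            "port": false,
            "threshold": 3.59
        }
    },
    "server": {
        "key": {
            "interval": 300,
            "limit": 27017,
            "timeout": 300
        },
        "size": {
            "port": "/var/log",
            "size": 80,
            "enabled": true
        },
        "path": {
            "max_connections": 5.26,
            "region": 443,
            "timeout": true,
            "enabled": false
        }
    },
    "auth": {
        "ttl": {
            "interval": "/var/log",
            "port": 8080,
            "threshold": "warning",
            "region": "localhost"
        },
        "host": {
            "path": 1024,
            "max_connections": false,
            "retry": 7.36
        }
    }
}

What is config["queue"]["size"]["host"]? True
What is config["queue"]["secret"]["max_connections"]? 2.42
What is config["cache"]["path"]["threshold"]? 3.59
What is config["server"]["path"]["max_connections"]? 5.26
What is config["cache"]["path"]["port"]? False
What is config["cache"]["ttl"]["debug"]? 2.78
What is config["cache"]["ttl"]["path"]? 4.06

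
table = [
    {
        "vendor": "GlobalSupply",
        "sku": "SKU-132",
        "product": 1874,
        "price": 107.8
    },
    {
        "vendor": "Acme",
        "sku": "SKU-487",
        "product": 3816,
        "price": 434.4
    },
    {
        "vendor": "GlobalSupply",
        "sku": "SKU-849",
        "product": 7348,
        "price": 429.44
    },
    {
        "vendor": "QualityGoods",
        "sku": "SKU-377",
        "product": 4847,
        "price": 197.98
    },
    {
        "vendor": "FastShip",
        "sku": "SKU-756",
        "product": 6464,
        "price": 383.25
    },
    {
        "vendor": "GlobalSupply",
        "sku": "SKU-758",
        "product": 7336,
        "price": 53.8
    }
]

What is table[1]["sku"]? "SKU-487"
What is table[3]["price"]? 197.98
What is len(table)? 6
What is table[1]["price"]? 434.4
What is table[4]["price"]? 383.25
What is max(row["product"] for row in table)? 7348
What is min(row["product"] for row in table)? 1874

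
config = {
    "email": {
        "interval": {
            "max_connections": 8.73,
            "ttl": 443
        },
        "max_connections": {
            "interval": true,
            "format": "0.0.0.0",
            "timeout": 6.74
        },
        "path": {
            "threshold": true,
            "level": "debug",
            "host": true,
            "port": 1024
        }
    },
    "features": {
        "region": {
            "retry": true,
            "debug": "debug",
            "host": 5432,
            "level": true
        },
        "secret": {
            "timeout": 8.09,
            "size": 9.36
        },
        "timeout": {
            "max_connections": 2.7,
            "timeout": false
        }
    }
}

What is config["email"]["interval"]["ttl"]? 443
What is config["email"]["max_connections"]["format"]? "0.0.0.0"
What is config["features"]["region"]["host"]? 5432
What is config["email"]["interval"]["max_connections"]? 8.73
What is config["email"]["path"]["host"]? True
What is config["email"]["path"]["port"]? 1024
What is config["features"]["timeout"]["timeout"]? False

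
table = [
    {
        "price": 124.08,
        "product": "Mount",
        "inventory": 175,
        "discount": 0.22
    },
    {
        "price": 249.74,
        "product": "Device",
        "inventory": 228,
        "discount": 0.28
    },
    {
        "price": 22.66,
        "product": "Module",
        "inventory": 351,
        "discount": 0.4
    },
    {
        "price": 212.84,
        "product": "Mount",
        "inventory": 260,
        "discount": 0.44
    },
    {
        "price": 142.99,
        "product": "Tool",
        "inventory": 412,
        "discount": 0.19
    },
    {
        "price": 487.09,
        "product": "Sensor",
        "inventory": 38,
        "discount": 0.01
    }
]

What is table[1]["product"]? "Device"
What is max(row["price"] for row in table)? 487.09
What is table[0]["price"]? 124.08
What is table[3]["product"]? "Mount"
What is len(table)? 6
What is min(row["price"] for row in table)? 22.66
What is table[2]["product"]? "Module"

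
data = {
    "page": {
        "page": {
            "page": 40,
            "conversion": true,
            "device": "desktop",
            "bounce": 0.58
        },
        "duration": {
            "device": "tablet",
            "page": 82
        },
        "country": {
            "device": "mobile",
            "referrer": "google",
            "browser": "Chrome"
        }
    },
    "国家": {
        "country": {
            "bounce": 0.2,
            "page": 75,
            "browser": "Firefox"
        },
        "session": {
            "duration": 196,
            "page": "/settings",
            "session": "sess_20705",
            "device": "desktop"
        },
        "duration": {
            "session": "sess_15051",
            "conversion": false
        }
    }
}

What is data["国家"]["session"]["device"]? "desktop"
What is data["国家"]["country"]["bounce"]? 0.2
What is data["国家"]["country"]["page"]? 75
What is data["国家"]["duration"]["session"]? "sess_15051"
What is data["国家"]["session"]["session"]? "sess_20705"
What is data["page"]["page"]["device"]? "desktop"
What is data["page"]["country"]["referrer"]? "google"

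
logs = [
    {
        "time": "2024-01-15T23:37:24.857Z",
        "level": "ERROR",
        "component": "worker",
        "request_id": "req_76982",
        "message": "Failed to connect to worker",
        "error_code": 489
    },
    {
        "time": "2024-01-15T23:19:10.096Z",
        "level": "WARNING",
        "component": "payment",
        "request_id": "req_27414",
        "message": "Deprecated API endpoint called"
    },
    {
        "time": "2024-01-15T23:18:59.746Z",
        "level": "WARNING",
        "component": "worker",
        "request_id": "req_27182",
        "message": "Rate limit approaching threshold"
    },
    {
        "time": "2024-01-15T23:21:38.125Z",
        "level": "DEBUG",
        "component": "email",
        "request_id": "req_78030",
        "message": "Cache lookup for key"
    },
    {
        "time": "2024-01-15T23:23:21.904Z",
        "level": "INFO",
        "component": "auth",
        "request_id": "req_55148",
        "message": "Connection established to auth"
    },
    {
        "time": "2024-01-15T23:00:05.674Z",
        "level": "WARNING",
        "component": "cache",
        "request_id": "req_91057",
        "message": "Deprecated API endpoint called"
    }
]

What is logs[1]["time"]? "2024-01-15T23:19:10.096Z"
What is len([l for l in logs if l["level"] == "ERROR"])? 1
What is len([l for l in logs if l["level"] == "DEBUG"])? 1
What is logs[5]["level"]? "WARNING"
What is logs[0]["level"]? "ERROR"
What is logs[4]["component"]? "auth"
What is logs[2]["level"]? "WARNING"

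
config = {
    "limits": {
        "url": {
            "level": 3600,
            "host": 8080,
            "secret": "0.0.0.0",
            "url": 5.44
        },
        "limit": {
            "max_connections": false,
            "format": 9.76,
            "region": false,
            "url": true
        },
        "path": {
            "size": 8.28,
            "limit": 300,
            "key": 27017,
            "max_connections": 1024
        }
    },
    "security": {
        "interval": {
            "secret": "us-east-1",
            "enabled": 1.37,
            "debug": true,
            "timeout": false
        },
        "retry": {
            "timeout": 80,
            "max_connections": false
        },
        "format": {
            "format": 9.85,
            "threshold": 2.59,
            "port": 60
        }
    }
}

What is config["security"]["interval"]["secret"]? "us-east-1"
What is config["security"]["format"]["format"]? 9.85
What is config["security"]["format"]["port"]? 60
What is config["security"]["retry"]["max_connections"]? False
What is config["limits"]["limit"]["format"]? 9.76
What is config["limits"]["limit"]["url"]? True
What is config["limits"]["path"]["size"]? 8.28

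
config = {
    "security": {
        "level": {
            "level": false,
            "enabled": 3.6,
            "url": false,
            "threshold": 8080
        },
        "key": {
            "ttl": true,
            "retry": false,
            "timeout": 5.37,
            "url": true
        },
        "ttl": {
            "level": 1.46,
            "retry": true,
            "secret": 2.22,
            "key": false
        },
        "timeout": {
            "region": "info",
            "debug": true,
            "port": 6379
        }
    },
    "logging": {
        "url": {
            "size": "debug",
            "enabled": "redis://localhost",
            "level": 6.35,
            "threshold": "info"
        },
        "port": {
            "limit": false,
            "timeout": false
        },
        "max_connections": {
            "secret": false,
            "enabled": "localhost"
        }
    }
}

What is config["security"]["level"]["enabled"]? 3.6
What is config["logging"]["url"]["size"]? "debug"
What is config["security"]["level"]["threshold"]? 8080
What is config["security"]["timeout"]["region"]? "info"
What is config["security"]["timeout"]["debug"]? True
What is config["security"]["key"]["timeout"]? 5.37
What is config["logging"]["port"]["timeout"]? False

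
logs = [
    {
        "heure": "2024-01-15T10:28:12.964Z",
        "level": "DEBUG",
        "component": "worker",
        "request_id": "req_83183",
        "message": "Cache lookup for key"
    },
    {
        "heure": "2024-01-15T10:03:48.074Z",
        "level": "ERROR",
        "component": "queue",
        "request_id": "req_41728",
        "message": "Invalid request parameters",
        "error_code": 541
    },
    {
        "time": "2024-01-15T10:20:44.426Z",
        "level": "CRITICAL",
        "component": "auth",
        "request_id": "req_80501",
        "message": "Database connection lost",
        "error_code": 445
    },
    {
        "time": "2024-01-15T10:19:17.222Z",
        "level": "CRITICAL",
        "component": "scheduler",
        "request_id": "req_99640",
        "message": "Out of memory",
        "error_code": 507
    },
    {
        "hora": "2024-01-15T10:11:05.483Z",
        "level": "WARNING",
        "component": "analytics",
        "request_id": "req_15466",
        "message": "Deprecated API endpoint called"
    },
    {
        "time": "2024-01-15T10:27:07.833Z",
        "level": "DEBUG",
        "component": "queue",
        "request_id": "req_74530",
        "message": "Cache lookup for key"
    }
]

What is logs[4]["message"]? "Deprecated API endpoint called"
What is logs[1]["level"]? "ERROR"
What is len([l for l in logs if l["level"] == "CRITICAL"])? 2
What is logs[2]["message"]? "Database connection lost"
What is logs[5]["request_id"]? "req_74530"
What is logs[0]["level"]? "DEBUG"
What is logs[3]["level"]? "CRITICAL"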